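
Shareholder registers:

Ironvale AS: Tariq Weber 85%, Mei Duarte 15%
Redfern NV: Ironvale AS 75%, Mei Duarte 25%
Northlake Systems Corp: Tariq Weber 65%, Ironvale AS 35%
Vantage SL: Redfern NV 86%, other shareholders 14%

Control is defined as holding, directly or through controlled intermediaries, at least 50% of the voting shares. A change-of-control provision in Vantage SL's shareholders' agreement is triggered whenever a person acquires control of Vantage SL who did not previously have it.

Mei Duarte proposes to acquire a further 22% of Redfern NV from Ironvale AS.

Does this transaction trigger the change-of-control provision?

The purchase adds only to Mei's holdings (Ironvale's stake shrinks), so Mei is the only person who could newly come to control Vantage.
Mei's largest direct stake is 25% in Redfern, which does not meet the threshold, so Mei controls no company.
Neither Mei nor any entity Mei controls holds any voting interest in Vantage.
So before the transaction, Mei does not control Vantage.
After the purchase, Mei's direct stake in Redfern rises to 25% + 22% = 47%, and Ironvale's stake falls to 53%.
Mei's side now holds 47% of Redfern, not ≥ 50%, so Mei still does not control Redfern.
After the transaction, neither Mei nor any entity Mei controls holds a voting interest in Vantage, so Mei still does not control it.
No new person acquires control, so the clause is not triggered.

No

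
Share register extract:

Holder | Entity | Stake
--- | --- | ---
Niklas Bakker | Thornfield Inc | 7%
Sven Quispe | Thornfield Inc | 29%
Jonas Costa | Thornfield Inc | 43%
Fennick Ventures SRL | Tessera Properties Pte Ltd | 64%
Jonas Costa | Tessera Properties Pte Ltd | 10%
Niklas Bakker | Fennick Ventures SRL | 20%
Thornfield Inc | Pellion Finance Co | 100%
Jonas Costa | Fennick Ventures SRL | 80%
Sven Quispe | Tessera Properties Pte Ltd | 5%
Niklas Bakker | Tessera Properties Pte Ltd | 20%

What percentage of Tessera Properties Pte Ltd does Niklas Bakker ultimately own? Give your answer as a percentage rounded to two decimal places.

32.80%

Niklas reaches Tessera along 2 paths.
Via Fennick: 20% × 64% = 12.8%.
Direct stake: 20% = 20%.
Total: 12.8% + 20% = 32.8%.
Rounded: 32.80%.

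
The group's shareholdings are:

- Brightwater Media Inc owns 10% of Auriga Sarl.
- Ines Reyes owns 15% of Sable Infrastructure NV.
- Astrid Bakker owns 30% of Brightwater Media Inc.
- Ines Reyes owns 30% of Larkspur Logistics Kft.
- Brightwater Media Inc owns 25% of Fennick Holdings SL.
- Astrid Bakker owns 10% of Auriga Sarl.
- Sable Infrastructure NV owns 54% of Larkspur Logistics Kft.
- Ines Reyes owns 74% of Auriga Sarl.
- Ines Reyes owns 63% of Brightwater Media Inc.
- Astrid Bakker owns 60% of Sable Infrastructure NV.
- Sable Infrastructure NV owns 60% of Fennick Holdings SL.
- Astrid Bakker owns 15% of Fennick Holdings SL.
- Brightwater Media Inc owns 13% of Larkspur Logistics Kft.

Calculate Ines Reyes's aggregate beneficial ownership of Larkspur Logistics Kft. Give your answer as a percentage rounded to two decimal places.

Ines reaches Larkspur along 3 paths.
Direct stake: 30% = 30%.
Via Sable: 15% × 54% = 8.1%.
Via Brightwater: 63% × 13% = 8.19%.
Total: 30% + 8.1% + 8.19% = 46.29%.

46.29%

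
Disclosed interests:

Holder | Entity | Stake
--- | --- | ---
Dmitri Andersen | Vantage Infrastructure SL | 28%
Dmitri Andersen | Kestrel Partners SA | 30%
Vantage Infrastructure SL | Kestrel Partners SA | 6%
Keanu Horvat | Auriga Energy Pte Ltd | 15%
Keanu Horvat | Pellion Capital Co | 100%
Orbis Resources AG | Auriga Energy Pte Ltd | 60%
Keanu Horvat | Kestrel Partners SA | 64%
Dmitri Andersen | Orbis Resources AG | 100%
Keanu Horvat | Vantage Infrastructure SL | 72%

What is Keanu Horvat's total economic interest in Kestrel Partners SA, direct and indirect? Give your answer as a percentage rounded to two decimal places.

Keanu reaches Kestrel along 2 paths.
Via Vantage: 72% × 6% = 4.32%.
Direct stake: 64% = 64%.
Total: 4.32% + 64% = 68.32%.

68.32%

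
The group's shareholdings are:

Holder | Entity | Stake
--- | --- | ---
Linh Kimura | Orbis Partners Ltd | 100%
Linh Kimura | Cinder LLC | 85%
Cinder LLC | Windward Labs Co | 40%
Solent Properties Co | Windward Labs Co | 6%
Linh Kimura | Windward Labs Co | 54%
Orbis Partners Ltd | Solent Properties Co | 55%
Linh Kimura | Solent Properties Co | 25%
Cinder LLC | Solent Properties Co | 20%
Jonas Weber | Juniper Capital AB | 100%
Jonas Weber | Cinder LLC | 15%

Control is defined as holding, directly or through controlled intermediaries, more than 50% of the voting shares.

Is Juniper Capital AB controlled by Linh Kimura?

Linh holds 100% of Orbis, so Linh controls Orbis.
Linh holds 85% of Cinder, so Linh controls Cinder.
Orbis and Linh and Cinder together hold 55% + 25% + 20% = 100% of Solent, so Linh controls Solent.
Linh and Solent and Cinder together hold 54% + 6% + 40% = 100% of Windward, so Linh controls Windward.
Neither Linh nor any entity Linh controls holds any voting interest in Juniper.
So Linh does not control Juniper.

No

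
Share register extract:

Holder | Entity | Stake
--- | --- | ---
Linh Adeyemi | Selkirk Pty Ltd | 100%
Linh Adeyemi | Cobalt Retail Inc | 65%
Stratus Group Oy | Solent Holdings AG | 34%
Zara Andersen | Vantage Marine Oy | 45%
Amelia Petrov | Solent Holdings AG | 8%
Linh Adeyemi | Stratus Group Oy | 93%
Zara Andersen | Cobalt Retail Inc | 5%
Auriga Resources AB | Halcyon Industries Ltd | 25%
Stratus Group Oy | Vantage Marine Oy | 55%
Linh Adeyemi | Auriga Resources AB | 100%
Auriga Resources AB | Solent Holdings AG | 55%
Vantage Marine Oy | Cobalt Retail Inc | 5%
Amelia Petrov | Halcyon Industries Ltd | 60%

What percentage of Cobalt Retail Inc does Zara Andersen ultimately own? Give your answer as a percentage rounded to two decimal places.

7.25%

Zara reaches Cobalt along 2 paths.
Direct stake: 5% = 5%.
Via Vantage: 45% × 5% = 2.25%.
Total: 5% + 2.25% = 7.25%.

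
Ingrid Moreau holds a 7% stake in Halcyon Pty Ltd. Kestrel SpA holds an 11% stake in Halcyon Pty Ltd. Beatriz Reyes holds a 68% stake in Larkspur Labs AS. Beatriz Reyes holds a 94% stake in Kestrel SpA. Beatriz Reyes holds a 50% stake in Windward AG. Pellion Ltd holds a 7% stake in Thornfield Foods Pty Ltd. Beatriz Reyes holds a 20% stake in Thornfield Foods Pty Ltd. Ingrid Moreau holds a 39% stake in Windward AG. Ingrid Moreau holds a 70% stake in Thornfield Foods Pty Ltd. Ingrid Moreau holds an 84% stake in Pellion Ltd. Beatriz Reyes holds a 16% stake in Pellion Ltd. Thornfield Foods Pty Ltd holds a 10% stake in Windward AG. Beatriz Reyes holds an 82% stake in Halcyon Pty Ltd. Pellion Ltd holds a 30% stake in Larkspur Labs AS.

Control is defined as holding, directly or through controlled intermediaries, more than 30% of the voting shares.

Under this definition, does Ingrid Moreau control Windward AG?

Ingrid holds 84% of Pellion, so Ingrid controls Pellion.
Ingrid and Pellion together hold 70% + 7% = 77% of Thornfield, so Ingrid controls Thornfield.
Ingrid and Thornfield together hold 39% + 10% = 49% of Windward, so Ingrid controls Windward.

Yes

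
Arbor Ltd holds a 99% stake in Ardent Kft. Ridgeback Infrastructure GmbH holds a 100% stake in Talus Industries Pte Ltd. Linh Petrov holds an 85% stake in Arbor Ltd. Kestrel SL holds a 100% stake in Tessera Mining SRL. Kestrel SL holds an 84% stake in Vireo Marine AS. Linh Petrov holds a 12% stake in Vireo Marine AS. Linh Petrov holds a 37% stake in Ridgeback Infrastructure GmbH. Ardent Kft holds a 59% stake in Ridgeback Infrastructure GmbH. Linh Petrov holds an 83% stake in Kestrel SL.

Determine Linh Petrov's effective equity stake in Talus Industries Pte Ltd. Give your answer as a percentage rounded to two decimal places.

Linh reaches Talus along 2 paths.
Via Ridgeback: 37% × 100% = 37%.
Via Arbor → Ardent → Ridgeback: 85% × 99% × 59% × 100% = 49.6485%.
Total: 37% + 49.6485% = 86.6485%.
Rounded: 86.65%.

86.65%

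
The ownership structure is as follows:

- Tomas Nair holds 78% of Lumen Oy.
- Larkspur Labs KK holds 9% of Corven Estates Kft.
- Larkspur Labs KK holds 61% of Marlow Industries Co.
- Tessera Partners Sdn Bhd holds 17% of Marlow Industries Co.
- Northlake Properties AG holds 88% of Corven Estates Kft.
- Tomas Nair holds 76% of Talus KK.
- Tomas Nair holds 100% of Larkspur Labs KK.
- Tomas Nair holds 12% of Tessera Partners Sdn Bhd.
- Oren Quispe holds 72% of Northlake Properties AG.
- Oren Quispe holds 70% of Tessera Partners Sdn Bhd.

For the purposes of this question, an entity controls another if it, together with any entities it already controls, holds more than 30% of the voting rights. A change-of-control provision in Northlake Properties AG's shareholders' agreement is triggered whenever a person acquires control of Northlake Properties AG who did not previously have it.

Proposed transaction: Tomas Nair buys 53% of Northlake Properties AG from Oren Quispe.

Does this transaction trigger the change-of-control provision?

Yes

The purchase adds only to Tomas's holdings (Oren's stake shrinks), so Tomas is the only person who could newly come to control Northlake.
Tomas holds 76% of Talus, so Tomas controls Talus.
Tomas holds 100% of Larkspur, so Tomas controls Larkspur.
Tomas holds 78% of Lumen, so Tomas controls Lumen.
Larkspur holds 61% of Marlow, so Tomas controls Marlow.
Neither Tomas nor any entity Tomas controls holds any voting interest in Northlake.
So before the transaction, Tomas does not control Northlake.
After the purchase, Tomas holds 53% of Northlake directly, and Oren's stake falls to 19%.
Tomas holds 53% of Northlake, so Tomas controls Northlake.
Tomas did not control Northlake before and does after, so the clause is triggered.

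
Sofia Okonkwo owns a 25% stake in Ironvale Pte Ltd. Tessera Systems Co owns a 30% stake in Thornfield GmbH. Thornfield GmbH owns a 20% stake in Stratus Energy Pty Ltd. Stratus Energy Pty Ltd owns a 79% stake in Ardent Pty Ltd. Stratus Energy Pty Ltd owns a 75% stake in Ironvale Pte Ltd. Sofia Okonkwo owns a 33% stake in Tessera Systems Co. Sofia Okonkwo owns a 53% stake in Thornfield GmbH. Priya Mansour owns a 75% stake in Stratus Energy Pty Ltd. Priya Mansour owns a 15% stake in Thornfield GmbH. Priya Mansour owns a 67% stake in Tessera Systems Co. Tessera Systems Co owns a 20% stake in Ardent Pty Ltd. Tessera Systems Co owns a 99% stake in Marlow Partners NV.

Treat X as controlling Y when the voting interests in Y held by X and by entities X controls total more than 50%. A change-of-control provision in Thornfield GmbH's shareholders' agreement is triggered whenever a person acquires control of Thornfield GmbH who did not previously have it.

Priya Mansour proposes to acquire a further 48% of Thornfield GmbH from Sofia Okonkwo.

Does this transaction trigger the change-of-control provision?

Yes

The purchase adds only to Priya's holdings (Sofia's stake shrinks), so Priya is the only person who could newly come to control Thornfield.
Priya holds 67% of Tessera, so Priya controls Tessera.
Priya holds 75% of Stratus, so Priya controls Stratus.
Stratus holds 75% of Ironvale, so Priya controls Ironvale.
Tessera holds 99% of Marlow, so Priya controls Marlow.
Stratus and Tessera together hold 79% + 20% = 99% of Ardent, so Priya controls Ardent.
In Thornfield, Priya's side holds only 15% + 30% = 45%, not > 50%.
So before the transaction, Priya does not control Thornfield.
After the purchase, Priya's direct stake in Thornfield rises to 15% + 48% = 63%, and Sofia's stake falls to 5%.
Priya and Tessera together hold 63% + 30% = 93% of Thornfield, so Priya controls Thornfield.
Priya did not control Thornfield before and does after, so the clause is triggered.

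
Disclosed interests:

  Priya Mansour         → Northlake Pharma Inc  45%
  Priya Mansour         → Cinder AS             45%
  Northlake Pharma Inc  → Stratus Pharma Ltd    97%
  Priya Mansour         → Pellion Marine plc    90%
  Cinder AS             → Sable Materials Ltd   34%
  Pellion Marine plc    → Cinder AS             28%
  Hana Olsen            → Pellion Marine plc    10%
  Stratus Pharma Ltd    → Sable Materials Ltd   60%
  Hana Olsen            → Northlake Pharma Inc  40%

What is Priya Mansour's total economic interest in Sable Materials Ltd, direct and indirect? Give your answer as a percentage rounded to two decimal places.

50.06%

Priya reaches Sable along 3 paths.
Via Northlake → Stratus: 45% × 97% × 60% = 26.19%.
Via Pellion → Cinder: 90% × 28% × 34% = 8.568%.
Via Cinder: 45% × 34% = 15.3%.
Total: 26.19% + 8.568% + 15.3% = 50.058%.
Rounded: 50.06%.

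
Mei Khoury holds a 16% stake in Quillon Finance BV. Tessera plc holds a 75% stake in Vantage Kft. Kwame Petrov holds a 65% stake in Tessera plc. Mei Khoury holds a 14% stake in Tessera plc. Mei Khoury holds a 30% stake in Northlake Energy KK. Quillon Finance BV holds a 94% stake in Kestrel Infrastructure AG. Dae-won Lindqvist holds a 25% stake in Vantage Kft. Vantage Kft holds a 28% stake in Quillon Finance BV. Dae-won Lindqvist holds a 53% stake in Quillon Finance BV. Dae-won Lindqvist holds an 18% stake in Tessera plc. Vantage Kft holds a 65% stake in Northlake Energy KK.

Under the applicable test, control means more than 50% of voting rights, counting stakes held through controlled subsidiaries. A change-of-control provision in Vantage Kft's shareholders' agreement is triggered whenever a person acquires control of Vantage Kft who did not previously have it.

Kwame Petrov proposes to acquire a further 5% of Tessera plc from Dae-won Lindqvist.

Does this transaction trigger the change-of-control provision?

The purchase adds only to Kwame's holdings (Dae-won's stake shrinks), so Kwame is the only person who could newly come to control Vantage.
Kwame holds 65% of Tessera, so Kwame controls Tessera.
Tessera holds 75% of Vantage, so Kwame controls Vantage.
So Kwame already controls Vantage before the transaction.
After the purchase, Kwame's direct stake in Tessera rises to 65% + 5% = 70%, and Dae-won's stake falls to 13%.
Kwame controlled Vantage already, so this is not a new person acquiring control; every other person's position is unchanged or reduced.
No new person acquires control, so the clause is not triggered.

No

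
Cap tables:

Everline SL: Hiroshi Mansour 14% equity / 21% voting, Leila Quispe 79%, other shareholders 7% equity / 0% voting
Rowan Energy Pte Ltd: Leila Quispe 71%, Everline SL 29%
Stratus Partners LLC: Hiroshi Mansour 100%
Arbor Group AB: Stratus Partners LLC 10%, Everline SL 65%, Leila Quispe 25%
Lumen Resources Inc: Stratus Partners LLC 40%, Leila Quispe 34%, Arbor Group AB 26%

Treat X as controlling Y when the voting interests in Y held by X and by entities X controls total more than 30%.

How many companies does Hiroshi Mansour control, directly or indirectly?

Hiroshi holds 100% of Stratus, so Hiroshi controls Stratus.
Stratus holds 40% of Lumen, so Hiroshi controls Lumen.
No other company's threshold is met.
Hiroshi controls 2 companies.

2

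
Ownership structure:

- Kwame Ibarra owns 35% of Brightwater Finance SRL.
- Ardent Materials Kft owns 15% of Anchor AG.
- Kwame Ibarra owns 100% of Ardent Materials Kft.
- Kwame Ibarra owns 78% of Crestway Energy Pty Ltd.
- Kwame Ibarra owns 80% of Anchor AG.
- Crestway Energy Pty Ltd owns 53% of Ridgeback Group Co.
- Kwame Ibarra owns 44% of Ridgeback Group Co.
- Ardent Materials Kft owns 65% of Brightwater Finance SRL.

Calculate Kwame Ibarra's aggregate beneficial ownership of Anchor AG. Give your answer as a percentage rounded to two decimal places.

95.00%

Kwame reaches Anchor along 2 paths.
Via Ardent: 100% × 15% = 15%.
Direct stake: 80% = 80%.
Total: 15% + 80% = 95%.
Rounded: 95.00%.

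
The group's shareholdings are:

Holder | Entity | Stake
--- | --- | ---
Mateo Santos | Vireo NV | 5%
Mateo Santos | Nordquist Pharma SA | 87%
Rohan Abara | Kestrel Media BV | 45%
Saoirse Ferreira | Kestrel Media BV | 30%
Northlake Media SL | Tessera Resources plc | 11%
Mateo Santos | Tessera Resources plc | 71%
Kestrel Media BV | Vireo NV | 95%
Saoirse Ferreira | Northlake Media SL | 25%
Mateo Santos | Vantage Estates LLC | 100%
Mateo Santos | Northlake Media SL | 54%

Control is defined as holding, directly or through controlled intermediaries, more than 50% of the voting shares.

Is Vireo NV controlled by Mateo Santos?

Mateo holds 87% of Nordquist, so Mateo controls Nordquist.
Mateo holds 54% of Northlake, so Mateo controls Northlake.
Mateo holds 100% of Vantage, so Mateo controls Vantage.
Mateo and Northlake together hold 71% + 11% = 82% of Tessera, so Mateo controls Tessera.
In Vireo, Mateo's side holds only 5%, not > 50%.
So Mateo does not control Vireo.

No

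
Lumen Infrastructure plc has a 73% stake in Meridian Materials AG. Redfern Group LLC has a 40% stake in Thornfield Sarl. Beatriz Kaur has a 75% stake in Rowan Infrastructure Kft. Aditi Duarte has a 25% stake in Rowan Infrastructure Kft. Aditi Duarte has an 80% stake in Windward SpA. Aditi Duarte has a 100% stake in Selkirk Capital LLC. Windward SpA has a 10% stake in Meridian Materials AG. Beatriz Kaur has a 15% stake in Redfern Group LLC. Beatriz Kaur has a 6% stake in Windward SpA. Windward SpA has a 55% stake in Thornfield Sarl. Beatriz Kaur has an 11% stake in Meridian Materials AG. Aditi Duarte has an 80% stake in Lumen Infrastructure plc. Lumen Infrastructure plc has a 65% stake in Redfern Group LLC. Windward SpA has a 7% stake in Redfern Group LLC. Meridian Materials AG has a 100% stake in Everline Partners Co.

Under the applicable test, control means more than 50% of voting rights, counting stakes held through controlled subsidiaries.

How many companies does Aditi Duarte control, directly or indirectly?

Aditi holds 100% of Selkirk, so Aditi controls Selkirk.
Aditi holds 80% of Windward, so Aditi controls Windward.
Aditi holds 80% of Lumen, so Aditi controls Lumen.
Windward and Lumen together hold 10% + 73% = 83% of Meridian, so Aditi controls Meridian.
Windward and Lumen together hold 7% + 65% = 72% of Redfern, so Aditi controls Redfern.
Meridian holds 100% of Everline, so Aditi controls Everline.
Windward and Redfern together hold 55% + 40% = 95% of Thornfield, so Aditi controls Thornfield.
No other company's threshold is met.
Aditi controls 7 companies.

7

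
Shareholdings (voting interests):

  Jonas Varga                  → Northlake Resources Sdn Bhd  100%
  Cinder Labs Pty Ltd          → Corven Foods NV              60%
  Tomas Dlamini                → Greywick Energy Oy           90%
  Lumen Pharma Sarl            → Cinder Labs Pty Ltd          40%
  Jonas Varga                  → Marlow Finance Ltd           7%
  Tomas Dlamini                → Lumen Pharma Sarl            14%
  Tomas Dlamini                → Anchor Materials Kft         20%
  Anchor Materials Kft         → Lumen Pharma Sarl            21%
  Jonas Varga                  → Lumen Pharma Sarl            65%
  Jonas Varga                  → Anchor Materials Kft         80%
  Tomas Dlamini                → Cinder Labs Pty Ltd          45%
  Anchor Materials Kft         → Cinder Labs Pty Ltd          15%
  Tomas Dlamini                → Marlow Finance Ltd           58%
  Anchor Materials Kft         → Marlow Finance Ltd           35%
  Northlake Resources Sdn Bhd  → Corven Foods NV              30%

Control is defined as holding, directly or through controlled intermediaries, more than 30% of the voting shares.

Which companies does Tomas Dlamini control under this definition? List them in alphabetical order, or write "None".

Tomas holds 90% of Greywick, so Tomas controls Greywick.
Tomas holds 45% of Cinder, so Tomas controls Cinder.
Tomas holds 58% of Marlow, so Tomas controls Marlow.
Cinder holds 60% of Corven, so Tomas controls Corven.
No other company's threshold is met.

Cinder Labs Pty Ltd, Corven Foods NV, Greywick Energy Oy, Marlow Finance Ltd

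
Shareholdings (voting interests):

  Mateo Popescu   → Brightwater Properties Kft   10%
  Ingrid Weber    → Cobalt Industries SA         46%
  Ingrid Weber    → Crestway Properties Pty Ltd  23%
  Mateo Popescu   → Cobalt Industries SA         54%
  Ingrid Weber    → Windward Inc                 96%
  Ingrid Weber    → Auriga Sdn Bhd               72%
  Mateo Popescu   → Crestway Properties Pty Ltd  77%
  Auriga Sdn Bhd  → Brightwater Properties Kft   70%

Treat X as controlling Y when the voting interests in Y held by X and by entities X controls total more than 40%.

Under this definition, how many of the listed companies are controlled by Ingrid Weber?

Ingrid holds 72% of Auriga, so Ingrid controls Auriga.
Ingrid holds 46% of Cobalt, so Ingrid controls Cobalt.
Ingrid holds 96% of Windward, so Ingrid controls Windward.
Auriga holds 70% of Brightwater, so Ingrid controls Brightwater.
No other company's threshold is met.
Ingrid controls 4 companies.

4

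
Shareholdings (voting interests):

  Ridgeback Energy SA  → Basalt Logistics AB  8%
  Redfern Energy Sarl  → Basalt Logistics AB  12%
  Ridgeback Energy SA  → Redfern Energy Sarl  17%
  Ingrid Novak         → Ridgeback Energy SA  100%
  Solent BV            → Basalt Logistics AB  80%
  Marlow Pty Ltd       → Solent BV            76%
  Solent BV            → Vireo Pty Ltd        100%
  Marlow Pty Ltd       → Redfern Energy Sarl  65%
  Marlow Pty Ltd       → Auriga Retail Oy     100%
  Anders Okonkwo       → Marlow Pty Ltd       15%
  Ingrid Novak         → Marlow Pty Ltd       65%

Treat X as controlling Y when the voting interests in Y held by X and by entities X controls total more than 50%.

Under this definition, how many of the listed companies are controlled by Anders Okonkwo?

0

Anders's largest direct stake is 15% in Marlow, which does not meet the threshold.
Anders controls 0 companies.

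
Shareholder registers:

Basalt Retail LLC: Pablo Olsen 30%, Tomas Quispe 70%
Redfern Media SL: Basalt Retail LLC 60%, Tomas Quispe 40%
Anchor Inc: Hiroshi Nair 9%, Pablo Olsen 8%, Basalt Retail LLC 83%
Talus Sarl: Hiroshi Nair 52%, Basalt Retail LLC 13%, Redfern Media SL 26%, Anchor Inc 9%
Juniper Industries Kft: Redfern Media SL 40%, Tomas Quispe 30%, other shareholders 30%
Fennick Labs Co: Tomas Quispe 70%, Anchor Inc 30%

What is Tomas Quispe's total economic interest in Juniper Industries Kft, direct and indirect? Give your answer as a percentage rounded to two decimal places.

Tomas reaches Juniper along 3 paths.
Via Basalt → Redfern: 70% × 60% × 40% = 16.8%.
Via Redfern: 40% × 40% = 16%.
Direct stake: 30% = 30%.
Total: 16.8% + 16% + 30% = 62.8%.
Rounded: 62.80%.

62.80%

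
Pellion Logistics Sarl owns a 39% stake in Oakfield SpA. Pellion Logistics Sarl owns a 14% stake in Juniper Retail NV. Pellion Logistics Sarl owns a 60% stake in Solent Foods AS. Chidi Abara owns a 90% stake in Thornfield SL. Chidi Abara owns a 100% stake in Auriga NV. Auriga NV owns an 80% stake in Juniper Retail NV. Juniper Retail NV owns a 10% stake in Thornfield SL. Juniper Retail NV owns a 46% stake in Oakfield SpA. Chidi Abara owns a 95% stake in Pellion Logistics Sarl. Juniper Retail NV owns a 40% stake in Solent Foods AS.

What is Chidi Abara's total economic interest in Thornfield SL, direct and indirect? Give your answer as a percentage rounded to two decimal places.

Chidi reaches Thornfield along 3 paths.
Direct stake: 90% = 90%.
Via Auriga → Juniper: 100% × 80% × 10% = 8%.
Via Pellion → Juniper: 95% × 14% × 10% = 1.33%.
Total: 90% + 8% + 1.33% = 99.33%.

99.33%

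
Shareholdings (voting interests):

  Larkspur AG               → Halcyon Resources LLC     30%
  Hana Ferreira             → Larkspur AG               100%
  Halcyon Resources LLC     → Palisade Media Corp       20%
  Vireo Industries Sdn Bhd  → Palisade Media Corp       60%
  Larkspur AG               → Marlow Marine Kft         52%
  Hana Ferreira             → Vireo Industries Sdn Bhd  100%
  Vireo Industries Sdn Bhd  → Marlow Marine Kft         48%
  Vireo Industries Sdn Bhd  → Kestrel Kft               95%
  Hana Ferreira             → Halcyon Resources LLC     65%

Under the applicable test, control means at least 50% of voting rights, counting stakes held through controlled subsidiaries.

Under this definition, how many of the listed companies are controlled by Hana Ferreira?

Hana holds 100% of Larkspur, so Hana controls Larkspur.
Hana holds 100% of Vireo, so Hana controls Vireo.
Hana and Larkspur together hold 65% + 30% = 95% of Halcyon, so Hana controls Halcyon.
Larkspur and Vireo together hold 52% + 48% = 100% of Marlow, so Hana controls Marlow.
Vireo holds 95% of Kestrel, so Hana controls Kestrel.
Halcyon and Vireo together hold 20% + 60% = 80% of Palisade, so Hana controls Palisade.
Hana controls 6 companies.

6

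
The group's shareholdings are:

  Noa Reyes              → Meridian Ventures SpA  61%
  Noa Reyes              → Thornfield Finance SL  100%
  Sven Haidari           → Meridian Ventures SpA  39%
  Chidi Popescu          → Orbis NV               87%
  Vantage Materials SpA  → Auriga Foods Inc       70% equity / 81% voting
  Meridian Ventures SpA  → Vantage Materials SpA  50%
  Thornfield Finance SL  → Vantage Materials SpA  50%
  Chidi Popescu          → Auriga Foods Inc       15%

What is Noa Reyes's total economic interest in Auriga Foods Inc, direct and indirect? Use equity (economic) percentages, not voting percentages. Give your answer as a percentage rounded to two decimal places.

Noa reaches Auriga along 2 paths.
Via Meridian → Vantage: 61% × 50% × 70% = 21.35%.
Via Thornfield → Vantage: 100% × 50% × 70% = 35%.
Total: 21.35% + 35% = 56.35%.

56.35%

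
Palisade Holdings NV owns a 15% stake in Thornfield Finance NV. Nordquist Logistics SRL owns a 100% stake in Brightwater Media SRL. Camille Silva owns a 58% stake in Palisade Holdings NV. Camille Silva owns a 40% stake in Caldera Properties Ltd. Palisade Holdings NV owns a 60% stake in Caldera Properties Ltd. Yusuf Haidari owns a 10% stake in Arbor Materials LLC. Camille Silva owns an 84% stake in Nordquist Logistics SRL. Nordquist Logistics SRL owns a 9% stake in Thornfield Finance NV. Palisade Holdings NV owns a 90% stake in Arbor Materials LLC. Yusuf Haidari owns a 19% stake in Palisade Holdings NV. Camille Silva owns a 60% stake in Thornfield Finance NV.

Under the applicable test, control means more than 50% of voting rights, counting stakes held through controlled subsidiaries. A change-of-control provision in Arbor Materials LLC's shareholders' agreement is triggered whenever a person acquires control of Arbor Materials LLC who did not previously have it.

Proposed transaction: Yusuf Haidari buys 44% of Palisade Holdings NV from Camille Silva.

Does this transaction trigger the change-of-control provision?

The purchase adds only to Yusuf's holdings (Camille's stake shrinks), so Yusuf is the only person who could newly come to control Arbor.
Yusuf's largest direct stake is 19% in Palisade, which does not meet the threshold, so Yusuf controls no company.
In Arbor, Yusuf's side holds only 10%, not > 50%.
So before the transaction, Yusuf does not control Arbor.
After the purchase, Yusuf's direct stake in Palisade rises to 19% + 44% = 63%, and Camille's stake falls to 14%.
Yusuf holds 63% of Palisade, so Yusuf controls Palisade.
Palisade and Yusuf together hold 90% + 10% = 100% of Arbor, so Yusuf controls Arbor.
Yusuf did not control Arbor before and does after, so the clause is triggered.

Yes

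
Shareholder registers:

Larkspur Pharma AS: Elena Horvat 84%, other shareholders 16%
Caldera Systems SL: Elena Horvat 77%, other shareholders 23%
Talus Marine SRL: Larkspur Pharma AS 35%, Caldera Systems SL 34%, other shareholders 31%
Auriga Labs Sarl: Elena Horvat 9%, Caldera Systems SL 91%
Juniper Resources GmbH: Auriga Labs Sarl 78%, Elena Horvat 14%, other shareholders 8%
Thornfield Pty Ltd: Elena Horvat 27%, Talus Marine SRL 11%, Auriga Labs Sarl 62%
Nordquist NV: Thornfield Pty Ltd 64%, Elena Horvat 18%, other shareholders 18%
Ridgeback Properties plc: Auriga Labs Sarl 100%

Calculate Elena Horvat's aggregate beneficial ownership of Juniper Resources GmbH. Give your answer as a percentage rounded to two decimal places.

75.67%

Elena reaches Juniper along 3 paths.
Via Auriga: 9% × 78% = 7.02%.
Via Caldera → Auriga: 77% × 91% × 78% = 54.6546%.
Direct stake: 14% = 14%.
Total: 7.02% + 54.6546% + 14% = 75.6746%.
Rounded: 75.67%.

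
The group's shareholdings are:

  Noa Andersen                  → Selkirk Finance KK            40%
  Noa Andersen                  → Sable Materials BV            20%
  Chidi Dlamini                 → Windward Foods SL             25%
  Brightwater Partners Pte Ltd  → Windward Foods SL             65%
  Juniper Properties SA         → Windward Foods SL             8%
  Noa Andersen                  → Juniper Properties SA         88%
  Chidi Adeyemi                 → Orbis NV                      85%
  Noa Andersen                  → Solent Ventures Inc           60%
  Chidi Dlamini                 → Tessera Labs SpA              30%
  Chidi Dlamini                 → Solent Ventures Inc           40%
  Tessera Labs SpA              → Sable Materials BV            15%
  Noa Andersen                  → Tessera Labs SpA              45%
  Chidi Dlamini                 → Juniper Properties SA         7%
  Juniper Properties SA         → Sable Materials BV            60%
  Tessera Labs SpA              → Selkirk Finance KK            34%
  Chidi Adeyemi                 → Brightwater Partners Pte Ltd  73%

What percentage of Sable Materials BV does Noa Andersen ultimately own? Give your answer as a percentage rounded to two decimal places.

79.55%

Noa reaches Sable along 3 paths.
Direct stake: 20% = 20%.
Via Juniper: 88% × 60% = 52.8%.
Via Tessera: 45% × 15% = 6.75%.
Total: 20% + 52.8% + 6.75% = 79.55%.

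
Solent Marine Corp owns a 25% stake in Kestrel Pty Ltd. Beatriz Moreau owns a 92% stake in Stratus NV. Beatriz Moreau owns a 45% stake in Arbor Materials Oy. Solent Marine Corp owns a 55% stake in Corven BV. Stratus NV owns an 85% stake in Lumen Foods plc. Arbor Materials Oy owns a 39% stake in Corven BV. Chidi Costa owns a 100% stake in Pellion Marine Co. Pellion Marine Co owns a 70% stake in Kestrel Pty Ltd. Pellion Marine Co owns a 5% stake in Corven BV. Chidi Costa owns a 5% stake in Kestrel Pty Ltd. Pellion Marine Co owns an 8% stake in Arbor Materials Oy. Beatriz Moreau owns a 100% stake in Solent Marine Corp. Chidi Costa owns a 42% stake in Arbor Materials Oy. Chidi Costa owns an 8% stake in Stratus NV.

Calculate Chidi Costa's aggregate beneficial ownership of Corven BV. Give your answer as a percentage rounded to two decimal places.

24.50%

Chidi reaches Corven along 3 paths.
Via Arbor: 42% × 39% = 16.38%.
Via Pellion → Arbor: 100% × 8% × 39% = 3.12%.
Via Pellion: 100% × 5% = 5%.
Total: 16.38% + 3.12% + 5% = 24.5%.
Rounded: 24.50%.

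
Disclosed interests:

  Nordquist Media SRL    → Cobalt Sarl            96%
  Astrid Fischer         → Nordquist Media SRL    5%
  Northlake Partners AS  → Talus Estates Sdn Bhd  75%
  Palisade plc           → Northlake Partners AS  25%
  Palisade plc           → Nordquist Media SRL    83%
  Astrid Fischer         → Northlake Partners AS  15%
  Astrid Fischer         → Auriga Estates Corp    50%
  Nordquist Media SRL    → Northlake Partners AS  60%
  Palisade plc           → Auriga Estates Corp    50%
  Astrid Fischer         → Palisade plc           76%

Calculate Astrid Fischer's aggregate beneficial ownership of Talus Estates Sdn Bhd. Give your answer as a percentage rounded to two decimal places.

Astrid reaches Talus along 4 paths.
Via Northlake: 15% × 75% = 11.25%.
Via Palisade → Northlake: 76% × 25% × 75% = 14.25%.
Via Palisade → Nordquist → Northlake: 76% × 83% × 60% × 75% = 28.386%.
Via Nordquist → Northlake: 5% × 60% × 75% = 2.25%.
Total: 11.25% + 14.25% + 28.386% + 2.25% = 56.136%.
Rounded: 56.14%.

56.14%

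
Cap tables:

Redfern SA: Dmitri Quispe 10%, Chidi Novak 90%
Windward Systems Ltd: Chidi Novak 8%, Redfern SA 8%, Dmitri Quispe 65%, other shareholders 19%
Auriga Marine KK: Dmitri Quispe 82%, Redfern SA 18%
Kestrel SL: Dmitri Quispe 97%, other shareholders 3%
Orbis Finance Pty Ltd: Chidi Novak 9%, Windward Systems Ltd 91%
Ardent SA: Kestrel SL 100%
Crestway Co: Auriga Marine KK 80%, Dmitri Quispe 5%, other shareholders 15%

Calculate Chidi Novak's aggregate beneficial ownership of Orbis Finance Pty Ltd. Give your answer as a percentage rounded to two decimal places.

22.83%

Chidi reaches Orbis along 3 paths.
Direct stake: 9% = 9%.
Via Windward: 8% × 91% = 7.28%.
Via Redfern → Windward: 90% × 8% × 91% = 6.552%.
Total: 9% + 7.28% + 6.552% = 22.832%.
Rounded: 22.83%.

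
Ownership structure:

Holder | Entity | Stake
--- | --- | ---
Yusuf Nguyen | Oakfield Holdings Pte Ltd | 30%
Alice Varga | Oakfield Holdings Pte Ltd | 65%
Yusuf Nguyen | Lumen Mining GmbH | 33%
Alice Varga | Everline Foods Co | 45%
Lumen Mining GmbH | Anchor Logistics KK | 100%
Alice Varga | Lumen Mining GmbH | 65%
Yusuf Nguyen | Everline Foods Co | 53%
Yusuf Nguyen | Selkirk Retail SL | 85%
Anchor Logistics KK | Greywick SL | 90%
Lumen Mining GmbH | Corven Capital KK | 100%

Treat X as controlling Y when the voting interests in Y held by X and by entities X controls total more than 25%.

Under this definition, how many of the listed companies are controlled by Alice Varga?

Alice holds 65% of Lumen, so Alice controls Lumen.
Alice holds 65% of Oakfield, so Alice controls Oakfield.
Lumen holds 100% of Anchor, so Alice controls Anchor.
Lumen holds 100% of Corven, so Alice controls Corven.
Alice holds 45% of Everline, so Alice controls Everline.
Anchor holds 90% of Greywick, so Alice controls Greywick.
No other company's threshold is met.
Alice controls 6 companies.

6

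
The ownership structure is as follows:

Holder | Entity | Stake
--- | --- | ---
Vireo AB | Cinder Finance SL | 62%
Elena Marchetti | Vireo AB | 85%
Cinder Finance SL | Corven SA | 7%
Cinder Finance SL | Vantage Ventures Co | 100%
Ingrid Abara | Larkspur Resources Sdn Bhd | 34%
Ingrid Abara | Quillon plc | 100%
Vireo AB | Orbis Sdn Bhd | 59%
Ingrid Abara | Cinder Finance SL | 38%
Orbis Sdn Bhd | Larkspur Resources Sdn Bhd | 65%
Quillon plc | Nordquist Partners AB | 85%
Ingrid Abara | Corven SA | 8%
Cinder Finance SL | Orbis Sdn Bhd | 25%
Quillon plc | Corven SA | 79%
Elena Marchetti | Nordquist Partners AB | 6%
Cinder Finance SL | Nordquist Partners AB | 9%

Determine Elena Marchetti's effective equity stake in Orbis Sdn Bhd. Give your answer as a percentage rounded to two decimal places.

63.33%

Elena reaches Orbis along 2 paths.
Via Vireo: 85% × 59% = 50.15%.
Via Vireo → Cinder: 85% × 62% × 25% = 13.175%.
Total: 50.15% + 13.175% = 63.325%.
Rounded: 63.33%.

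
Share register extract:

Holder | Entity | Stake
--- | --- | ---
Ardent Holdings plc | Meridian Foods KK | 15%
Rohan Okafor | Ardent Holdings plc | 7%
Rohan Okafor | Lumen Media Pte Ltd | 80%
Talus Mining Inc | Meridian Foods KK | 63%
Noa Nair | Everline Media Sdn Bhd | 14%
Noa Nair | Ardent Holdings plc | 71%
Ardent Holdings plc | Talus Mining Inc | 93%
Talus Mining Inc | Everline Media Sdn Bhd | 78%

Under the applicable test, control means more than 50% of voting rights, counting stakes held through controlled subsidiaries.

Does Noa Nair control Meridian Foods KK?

Noa holds 71% of Ardent, so Noa controls Ardent.
Ardent holds 93% of Talus, so Noa controls Talus.
Talus and Ardent together hold 63% + 15% = 78% of Meridian, so Noa controls Meridian.

Yes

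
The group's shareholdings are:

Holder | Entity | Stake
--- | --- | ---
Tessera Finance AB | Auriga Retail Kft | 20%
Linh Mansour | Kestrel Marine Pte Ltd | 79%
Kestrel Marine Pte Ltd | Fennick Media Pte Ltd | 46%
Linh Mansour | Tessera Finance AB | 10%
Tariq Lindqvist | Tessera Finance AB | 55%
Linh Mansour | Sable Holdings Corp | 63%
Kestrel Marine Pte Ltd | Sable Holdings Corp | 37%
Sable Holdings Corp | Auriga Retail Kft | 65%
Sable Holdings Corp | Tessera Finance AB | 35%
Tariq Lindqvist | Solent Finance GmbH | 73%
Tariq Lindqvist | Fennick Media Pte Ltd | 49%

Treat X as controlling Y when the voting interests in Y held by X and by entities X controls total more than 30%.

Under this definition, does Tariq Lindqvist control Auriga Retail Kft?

Tariq holds 49% of Fennick, so Tariq controls Fennick.
Tariq holds 55% of Tessera, so Tariq controls Tessera.
Tariq holds 73% of Solent, so Tariq controls Solent.
In Auriga, Tariq's side holds only 20%, not > 30%.
So Tariq does not control Auriga.

No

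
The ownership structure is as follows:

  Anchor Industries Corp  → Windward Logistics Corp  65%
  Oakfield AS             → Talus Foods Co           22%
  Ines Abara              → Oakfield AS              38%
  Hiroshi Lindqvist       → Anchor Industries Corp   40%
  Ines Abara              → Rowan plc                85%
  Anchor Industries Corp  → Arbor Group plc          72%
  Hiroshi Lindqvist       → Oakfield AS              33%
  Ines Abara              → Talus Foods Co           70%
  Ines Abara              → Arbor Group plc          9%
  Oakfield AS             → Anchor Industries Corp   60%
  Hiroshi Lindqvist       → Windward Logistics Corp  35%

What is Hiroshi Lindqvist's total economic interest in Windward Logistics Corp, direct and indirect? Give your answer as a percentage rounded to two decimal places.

Hiroshi reaches Windward along 3 paths.
Direct stake: 35% = 35%.
Via Oakfield → Anchor: 33% × 60% × 65% = 12.87%.
Via Anchor: 40% × 65% = 26%.
Total: 35% + 12.87% + 26% = 73.87%.

73.87%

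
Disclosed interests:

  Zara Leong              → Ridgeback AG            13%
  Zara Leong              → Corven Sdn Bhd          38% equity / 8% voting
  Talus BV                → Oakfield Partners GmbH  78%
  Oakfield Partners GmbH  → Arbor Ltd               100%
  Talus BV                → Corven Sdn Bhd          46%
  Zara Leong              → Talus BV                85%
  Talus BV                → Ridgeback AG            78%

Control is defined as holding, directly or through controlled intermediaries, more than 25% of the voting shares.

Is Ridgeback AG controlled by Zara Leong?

Yes

Zara holds 85% of Talus, so Zara controls Talus.
Talus and Zara together hold 78% + 13% = 91% of Ridgeback, so Zara controls Ridgeback.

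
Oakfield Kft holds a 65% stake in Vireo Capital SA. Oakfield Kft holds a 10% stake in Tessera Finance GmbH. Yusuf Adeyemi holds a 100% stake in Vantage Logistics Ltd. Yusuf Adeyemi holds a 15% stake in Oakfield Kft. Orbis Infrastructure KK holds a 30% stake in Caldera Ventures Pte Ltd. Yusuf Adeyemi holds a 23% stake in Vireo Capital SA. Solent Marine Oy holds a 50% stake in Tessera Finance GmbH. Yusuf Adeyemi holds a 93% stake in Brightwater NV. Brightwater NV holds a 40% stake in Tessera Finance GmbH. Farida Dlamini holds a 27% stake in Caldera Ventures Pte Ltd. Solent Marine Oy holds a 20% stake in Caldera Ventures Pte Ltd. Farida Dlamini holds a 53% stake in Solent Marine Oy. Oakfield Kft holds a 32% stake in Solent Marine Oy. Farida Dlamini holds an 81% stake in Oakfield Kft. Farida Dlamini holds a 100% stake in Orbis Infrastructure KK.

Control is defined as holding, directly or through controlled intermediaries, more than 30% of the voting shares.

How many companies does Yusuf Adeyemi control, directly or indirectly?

3

Yusuf holds 93% of Brightwater, so Yusuf controls Brightwater.
Yusuf holds 100% of Vantage, so Yusuf controls Vantage.
Brightwater holds 40% of Tessera, so Yusuf controls Tessera.
No other company's threshold is met.
Yusuf controls 3 companies.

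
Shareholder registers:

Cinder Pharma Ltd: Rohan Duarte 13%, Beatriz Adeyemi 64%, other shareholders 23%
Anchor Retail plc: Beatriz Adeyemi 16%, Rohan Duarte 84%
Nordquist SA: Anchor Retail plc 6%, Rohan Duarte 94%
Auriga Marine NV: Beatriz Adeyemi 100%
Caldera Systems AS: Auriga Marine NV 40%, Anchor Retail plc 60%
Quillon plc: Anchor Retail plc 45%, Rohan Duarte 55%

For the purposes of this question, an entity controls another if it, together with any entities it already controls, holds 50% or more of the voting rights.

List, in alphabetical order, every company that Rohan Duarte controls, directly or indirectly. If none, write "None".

Anchor Retail plc, Caldera Systems AS, Nordquist SA, Quillon plc

Rohan holds 84% of Anchor, so Rohan controls Anchor.
Anchor and Rohan together hold 6% + 94% = 100% of Nordquist, so Rohan controls Nordquist.
Anchor holds 60% of Caldera, so Rohan controls Caldera.
Anchor and Rohan together hold 45% + 55% = 100% of Quillon, so Rohan controls Quillon.
No other company's threshold is met.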